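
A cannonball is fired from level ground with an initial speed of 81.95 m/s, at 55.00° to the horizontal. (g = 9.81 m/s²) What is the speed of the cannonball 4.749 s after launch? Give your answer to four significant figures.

v_x = 81.95 cos 55.00° = 47.005 m/s (constant).
v_y(t) = 81.95 sin 55.00° − g t = 67.130 − 9.81 × 4.749 = 20.542 m/s.
Speed = √(v_x² + v_y²) = √(2209.5 + 421.97) = 51.30 m/s.

51.30 m/s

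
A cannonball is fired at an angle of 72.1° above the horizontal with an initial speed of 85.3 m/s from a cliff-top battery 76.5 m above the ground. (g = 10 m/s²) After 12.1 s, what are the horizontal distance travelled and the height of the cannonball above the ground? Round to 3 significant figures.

x = 317 m, y = 327 m

v_x = 85.3 cos 72.1° = 26.22 m/s; v_y0 = 85.3 sin 72.1° = 81.17 m/s.
x = v_x t = 26.22 × 12.1 = 317 m.
y = 76.5 + v_y0 t − ½ g t² = 327 m.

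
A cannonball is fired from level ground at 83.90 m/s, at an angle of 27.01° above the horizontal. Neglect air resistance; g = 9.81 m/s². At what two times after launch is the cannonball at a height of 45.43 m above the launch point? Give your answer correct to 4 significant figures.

1.471 s and 6.297 s

v_y0 = 83.90 sin 27.01° = 38.103 m/s.
Set y = v_y0 t − ½ g t² = 45.43: 4.905 t² − 38.103 t + 45.43 = 0.
t = [38.103 ± √(1451.8 − 891.34)] / 9.81 = (38.103 ± 23.674) / 9.81, giving t = 1.471 s or t = 6.297 s.
So the cannonball is at 45.43 m at t = 1.471 s (rising) and t = 6.297 s (falling).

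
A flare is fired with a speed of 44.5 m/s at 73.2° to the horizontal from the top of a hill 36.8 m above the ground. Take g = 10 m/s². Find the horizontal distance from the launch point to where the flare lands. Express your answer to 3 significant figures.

120 m

Components: v_x = 44.5 cos 73.2° = 12.86 m/s, v_y = 44.5 sin 73.2° = 42.60 m/s.
Vertical: 0 = 36.8 + 42.60 t − ½(10) t² ⇒ 5.000 t² − 42.60 t − 36.8 = 0.
t = [42.60 + √(1815 + 736.0)] / 10.00 = 9.311 s.
Horizontal: R = v_x · t = 12.86 × 9.311 = 120 m.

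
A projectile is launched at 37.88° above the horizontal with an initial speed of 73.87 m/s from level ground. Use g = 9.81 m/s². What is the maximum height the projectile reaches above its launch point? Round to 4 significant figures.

Vertical component of launch velocity: v_y = 73.87 sin 37.88° = 45.357 m/s.
At the highest point the vertical velocity is zero, so v_y² = 2 g h_max.
h_max = (45.357)² / (2 × 9.81) = 2057.3 / 19.62 = 104.9 m.

104.9 m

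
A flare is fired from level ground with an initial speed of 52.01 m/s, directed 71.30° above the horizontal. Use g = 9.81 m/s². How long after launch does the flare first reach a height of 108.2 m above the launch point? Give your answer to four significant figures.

v_y0 = 52.01 sin 71.30° = 49.264 m/s.
Set y = v_y0 t − ½ g t² = 108.2: 4.905 t² − 49.264 t + 108.2 = 0.
t = [49.264 ± √(2426.9 − 2122.9)] / 9.81 = (49.264 ± 17.436) / 9.81, giving t = 3.244 s or t = 6.799 s.
The flare is on the way up at the first time, so t = 3.244 s.

3.244 s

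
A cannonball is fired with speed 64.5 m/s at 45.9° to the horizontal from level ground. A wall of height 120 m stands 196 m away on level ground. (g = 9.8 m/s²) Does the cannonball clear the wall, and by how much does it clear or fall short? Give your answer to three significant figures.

v_x = 64.5 cos 45.9° = 44.89 m/s; v_y0 = 64.5 sin 45.9° = 46.32 m/s.
Time to reach the wall: t = 196 / 44.89 = 4.366 s.
Height at that point: y = 46.32×4.366 − 4.900×4.366² = 108.8 m.
That is 120 − 108.8 = 11.2 m below the top of the wall, so the cannonball does not clear it.

No — it falls 11.2 m short of clearing the wall.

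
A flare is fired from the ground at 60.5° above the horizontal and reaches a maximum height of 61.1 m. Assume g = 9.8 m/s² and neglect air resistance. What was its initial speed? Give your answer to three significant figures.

39.8 m/s

At maximum height v_y = 0, so (v₀ sin θ)² = 2 g H.
v₀ sin 60.5° = √(2 × 9.8 × 61.1) = 34.61 m/s.
v₀ = 34.61 / sin 60.5° = 34.61 / 0.8704 = 39.8 m/s.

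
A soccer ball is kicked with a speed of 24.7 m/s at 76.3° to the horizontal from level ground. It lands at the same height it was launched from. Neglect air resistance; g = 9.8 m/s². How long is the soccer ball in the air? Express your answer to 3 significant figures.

Vertical component: v_y = 24.7 sin 76.3° = 24.00 m/s.
For a projectile landing at launch height, time of flight is t = 2 v_y / g = 2 × 24.00 / 9.8 = 4.90 s.

4.90 s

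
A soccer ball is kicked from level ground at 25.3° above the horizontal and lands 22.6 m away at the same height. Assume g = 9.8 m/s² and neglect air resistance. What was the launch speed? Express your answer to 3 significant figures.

16.9 m/s

On level ground, R = v₀² sin(2θ) / g, so v₀ = √(R g / sin 2θ).
sin(2 × 25.3°) = 0.7727.
v₀ = √(22.6 × 9.8 / 0.7727) = √286.6 = 16.9 m/s.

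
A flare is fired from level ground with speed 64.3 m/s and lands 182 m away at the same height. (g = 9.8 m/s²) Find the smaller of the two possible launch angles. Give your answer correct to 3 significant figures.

12.8°

Level-ground range: R = v₀² sin(2θ)/g ⇒ sin 2θ = R g / v₀² = 182×9.8/64.3² = 0.4314.
2θ = arcsin(0.4314) = 25.56° or 180° − 25.56° = 154.44°.
So θ = 12.8° or θ = 77.2°.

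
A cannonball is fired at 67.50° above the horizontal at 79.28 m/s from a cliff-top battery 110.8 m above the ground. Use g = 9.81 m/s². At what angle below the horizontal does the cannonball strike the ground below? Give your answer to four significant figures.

v_x = 79.28 cos 67.50° = 30.339 m/s.
At impact |v_y| = √(v_y0² + 2 g h) = √(73.245² + 2×9.81×110.8) = 86.826 m/s.
Angle below horizontal = arctan(|v_y| / v_x) = arctan(86.826 / 30.339) = 70.74°.

70.74°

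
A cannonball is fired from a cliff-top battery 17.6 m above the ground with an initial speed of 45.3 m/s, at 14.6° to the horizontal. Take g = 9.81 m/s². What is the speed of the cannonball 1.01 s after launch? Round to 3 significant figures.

v_x = 45.3 cos 14.6° = 43.84 m/s (constant).
v_y(t) = 45.3 sin 14.6° − g t = 11.42 − 9.81 × 1.01 = 1.512 m/s.
Speed = √(v_x² + v_y²) = √(1922 + 2.286) = 43.9 m/s.

43.9 m/s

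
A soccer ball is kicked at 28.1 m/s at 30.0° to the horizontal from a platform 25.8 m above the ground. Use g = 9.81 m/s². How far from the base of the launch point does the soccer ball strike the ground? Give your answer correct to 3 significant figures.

101 m

Components: v_x = 28.1 cos 30.0° = 24.34 m/s, v_y = 28.1 sin 30.0° = 14.05 m/s.
Vertical: 0 = 25.8 + 14.05 t − ½(9.81) t² ⇒ 4.905 t² − 14.05 t − 25.8 = 0.
t = [14.05 + √(197.4 + 506.2)] / 9.810 = 4.136 s.
Horizontal: R = v_x · t = 24.34 × 4.136 = 101 m.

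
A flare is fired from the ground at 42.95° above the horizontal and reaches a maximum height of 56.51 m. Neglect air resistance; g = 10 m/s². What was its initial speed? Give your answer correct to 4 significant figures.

At maximum height v_y = 0, so (v₀ sin θ)² = 2 g H.
v₀ sin 42.95° = √(2 × 10 × 56.51) = 33.618 m/s.
v₀ = 33.618 / sin 42.95° = 33.618 / 0.6814 = 49.34 m/s.

49.34 m/s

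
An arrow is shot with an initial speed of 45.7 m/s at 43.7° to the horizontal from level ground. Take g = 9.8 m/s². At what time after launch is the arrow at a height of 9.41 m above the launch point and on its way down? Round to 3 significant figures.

6.13 s

v_y0 = 45.7 sin 43.7° = 31.57 m/s.
Set y = v_y0 t − ½ g t² = 9.41: 4.900 t² − 31.57 t + 9.41 = 0.
t = [31.57 ± √(996.7 − 184.4)] / 9.8 = (31.57 ± 28.50) / 9.8, giving t = 0.313 s or t = 6.13 s.
On the way down corresponds to the larger root: t = 6.13 s.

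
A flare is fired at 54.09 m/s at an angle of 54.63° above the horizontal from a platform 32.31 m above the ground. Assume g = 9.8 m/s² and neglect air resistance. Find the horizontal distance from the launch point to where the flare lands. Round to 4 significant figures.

303.2 m

Components: v_x = 54.09 cos 54.63° = 31.310 m/s, v_y = 54.09 sin 54.63° = 44.107 m/s.
Vertical: 0 = 32.31 + 44.107 t − ½(9.8) t² ⇒ 4.900 t² − 44.107 t − 32.31 = 0.
t = [44.107 + √(1945.4 + 633.28)] / 9.800 = 9.6824 s.
Horizontal: R = v_x · t = 31.310 × 9.6824 = 303.2 m.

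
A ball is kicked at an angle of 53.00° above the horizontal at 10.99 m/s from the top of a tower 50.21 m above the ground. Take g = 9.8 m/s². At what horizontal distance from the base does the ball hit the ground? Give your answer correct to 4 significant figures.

27.91 m

Components: v_x = 10.99 cos 53.00° = 6.6139 m/s, v_y = 10.99 sin 53.00° = 8.7770 m/s.
Vertical: 0 = 50.21 + 8.7770 t − ½(9.8) t² ⇒ 4.900 t² − 8.7770 t − 50.21 = 0.
t = [8.7770 + √(77.036 + 984.12)] / 9.800 = 4.2196 s.
Horizontal: R = v_x · t = 6.6139 × 4.2196 = 27.91 m.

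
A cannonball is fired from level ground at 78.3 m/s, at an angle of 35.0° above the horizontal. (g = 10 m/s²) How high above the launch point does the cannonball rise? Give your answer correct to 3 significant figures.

Vertical component of launch velocity: v_y = 78.3 sin 35.0° = 44.91 m/s.
At the highest point the vertical velocity is zero, so v_y² = 2 g h_max.
h_max = (44.91)² / (2 × 10) = 2017 / 20.00 = 101 m.

101 m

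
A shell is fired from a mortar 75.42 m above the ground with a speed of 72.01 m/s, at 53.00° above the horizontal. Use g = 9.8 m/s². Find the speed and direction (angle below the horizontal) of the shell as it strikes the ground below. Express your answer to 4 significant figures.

81.63 m/s at 57.93° below the horizontal

v_x = 72.01 cos 53.00° = 43.337 m/s (constant).
|v_y| at impact = √((57.510)² + 2×9.8×75.42) = 69.178 m/s.
Speed = √(43.337² + 69.178²) = 81.63 m/s; angle = arctan(69.178/43.337) = 57.93° below horizontal.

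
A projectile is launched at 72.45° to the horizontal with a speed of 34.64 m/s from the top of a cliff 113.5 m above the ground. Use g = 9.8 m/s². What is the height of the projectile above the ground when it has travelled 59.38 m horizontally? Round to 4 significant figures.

v_x = 34.64 cos 72.45° = 10.445 m/s, v_y0 = 34.64 sin 72.45° = 33.028 m/s.
Time to reach x = 59.38 m: t = x / v_x = 59.38 / 10.445 = 5.6850 s.
y = 113.5 + v_y0 t − ½ g t² = 113.5 + 33.028×5.6850 − 4.900×5.6850² = 142.9 m.

142.9 m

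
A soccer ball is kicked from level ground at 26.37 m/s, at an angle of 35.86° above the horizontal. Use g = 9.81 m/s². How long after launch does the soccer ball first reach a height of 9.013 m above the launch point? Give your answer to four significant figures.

v_y0 = 26.37 sin 35.86° = 15.448 m/s.
Set y = v_y0 t − ½ g t² = 9.013: 4.905 t² − 15.448 t + 9.013 = 0.
t = [15.448 ± √(238.64 − 176.84)] / 9.81 = (15.448 ± 7.8613) / 9.81, giving t = 0.7734 s or t = 2.376 s.
The soccer ball is on the way up at the first time, so t = 0.7734 s.

0.7734 s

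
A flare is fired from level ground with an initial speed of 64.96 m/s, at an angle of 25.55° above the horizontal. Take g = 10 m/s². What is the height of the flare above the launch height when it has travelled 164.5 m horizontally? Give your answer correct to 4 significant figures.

v_x = 64.96 cos 25.55° = 58.608 m/s, v_y0 = 64.96 sin 25.55° = 28.017 m/s.
Time to reach x = 164.5 m: t = x / v_x = 164.5 / 58.608 = 2.8068 s.
y = v_y0 t − ½ g t² = 28.017×2.8068 − 5.000×2.8068² = 39.25 m.

39.25 m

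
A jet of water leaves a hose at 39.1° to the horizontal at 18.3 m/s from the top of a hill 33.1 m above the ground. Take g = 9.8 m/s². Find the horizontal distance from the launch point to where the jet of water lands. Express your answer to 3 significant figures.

57.2 m

Components: v_x = 18.3 cos 39.1° = 14.20 m/s, v_y = 18.3 sin 39.1° = 11.54 m/s.
Vertical: 0 = 33.1 + 11.54 t − ½(9.8) t² ⇒ 4.900 t² − 11.54 t − 33.1 = 0.
t = [11.54 + √(133.2 + 648.8)] / 9.800 = 4.031 s.
Horizontal: R = v_x · t = 14.20 × 4.031 = 57.2 m.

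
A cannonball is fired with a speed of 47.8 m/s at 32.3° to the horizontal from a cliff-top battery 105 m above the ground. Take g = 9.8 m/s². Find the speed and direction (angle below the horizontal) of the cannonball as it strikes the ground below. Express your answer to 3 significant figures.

v_x = 47.8 cos 32.3° = 40.40 m/s (constant).
|v_y| at impact = √((25.54)² + 2×9.8×105) = 52.06 m/s.
Speed = √(40.40² + 52.06²) = 65.9 m/s; angle = arctan(52.06/40.40) = 52.2° below horizontal.

65.9 m/s at 52.2° below the horizontal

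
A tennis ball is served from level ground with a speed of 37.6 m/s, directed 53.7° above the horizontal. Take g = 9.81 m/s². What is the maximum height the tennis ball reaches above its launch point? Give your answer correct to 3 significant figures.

46.8 m

Vertical component of launch velocity: v_y = 37.6 sin 53.7° = 30.30 m/s.
At the highest point the vertical velocity is zero, so v_y² = 2 g h_max.
h_max = (30.30)² / (2 × 9.81) = 918.1 / 19.62 = 46.8 m.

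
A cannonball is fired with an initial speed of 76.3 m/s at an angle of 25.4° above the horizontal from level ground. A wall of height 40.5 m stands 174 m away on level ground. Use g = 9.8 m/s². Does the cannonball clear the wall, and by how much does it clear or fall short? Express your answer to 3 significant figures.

v_x = 76.3 cos 25.4° = 68.92 m/s; v_y0 = 76.3 sin 25.4° = 32.73 m/s.
Time to reach the wall: t = 174 / 68.92 = 2.525 s.
Height at that point: y = 32.73×2.525 − 4.900×2.525² = 51.40 m.
That is 51.40 − 40.5 = 10.9 m above the top of the wall, so the cannonball clears it.

Yes — it clears the wall by 10.9 m.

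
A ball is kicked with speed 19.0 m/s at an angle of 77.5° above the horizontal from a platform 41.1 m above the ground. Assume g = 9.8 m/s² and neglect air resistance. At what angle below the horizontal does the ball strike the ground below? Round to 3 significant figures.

83.1°

v_x = 19.0 cos 77.5° = 4.112 m/s.
At impact |v_y| = √(v_y0² + 2 g h) = √(18.55² + 2×9.8×41.1) = 33.91 m/s.
Angle below horizontal = arctan(|v_y| / v_x) = arctan(33.91 / 4.112) = 83.1°.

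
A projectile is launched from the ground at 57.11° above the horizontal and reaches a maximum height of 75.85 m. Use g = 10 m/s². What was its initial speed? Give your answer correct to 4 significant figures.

At maximum height v_y = 0, so (v₀ sin θ)² = 2 g H.
v₀ sin 57.11° = √(2 × 10 × 75.85) = 38.949 m/s.
v₀ = 38.949 / sin 57.11° = 38.949 / 0.8397 = 46.38 m/s.

46.38 m/s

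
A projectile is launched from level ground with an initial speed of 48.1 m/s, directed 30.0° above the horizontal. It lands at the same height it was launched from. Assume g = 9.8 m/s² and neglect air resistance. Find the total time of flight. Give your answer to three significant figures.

Vertical component: v_y = 48.1 sin 30.0° = 24.05 m/s.
For a projectile landing at launch height, time of flight is t = 2 v_y / g = 2 × 24.05 / 9.8 = 4.91 s.

4.91 s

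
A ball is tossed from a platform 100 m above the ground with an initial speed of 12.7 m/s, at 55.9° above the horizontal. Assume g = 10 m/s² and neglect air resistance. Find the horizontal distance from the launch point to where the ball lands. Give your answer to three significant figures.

40.2 m

Components: v_x = 12.7 cos 55.9° = 7.120 m/s, v_y = 12.7 sin 55.9° = 10.52 m/s.
Vertical: 0 = 100 + 10.52 t − ½(10) t² ⇒ 5.000 t² − 10.52 t − 100 = 0.
t = [10.52 + √(110.7 + 2000)] / 10.00 = 5.646 s.
Horizontal: R = v_x · t = 7.120 × 5.646 = 40.2 m.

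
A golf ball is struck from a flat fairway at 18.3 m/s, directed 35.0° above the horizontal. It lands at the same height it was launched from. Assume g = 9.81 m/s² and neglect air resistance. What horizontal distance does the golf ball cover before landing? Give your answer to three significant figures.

Components: v_x = 18.3 cos 35.0° = 14.99 m/s, v_y = 18.3 sin 35.0° = 10.50 m/s.
Time of flight (same landing height): t = 2 v_y / g = 2 × 10.50 / 9.81 = 2.141 s.
Range: R = v_x · t = 14.99 × 2.141 = 32.1 m.

32.1 m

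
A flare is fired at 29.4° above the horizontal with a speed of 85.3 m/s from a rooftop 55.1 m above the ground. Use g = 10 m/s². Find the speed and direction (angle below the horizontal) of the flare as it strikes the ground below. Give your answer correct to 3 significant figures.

v_x = 85.3 cos 29.4° = 74.31 m/s (constant).
|v_y| at impact = √((41.87)² + 2×10×55.1) = 53.43 m/s.
Speed = √(74.31² + 53.43²) = 91.5 m/s; angle = arctan(53.43/74.31) = 35.7° below horizontal.

91.5 m/s at 35.7° below the horizontal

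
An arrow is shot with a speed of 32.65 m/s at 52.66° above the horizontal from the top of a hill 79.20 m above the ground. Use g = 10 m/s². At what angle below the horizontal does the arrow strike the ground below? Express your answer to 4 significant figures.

67.37°

v_x = 32.65 cos 52.66° = 19.804 m/s.
At impact |v_y| = √(v_y0² + 2 g h) = √(25.958² + 2×10×79.20) = 47.516 m/s.
Angle below horizontal = arctan(|v_y| / v_x) = arctan(47.516 / 19.804) = 67.37°.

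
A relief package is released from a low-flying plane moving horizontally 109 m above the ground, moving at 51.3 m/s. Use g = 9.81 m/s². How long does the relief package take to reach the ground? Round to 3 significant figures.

4.71 s

The horizontal speed doesn't affect the fall. With v_y0 = 0, h = ½ g t².
t = √(2 × 109 / 9.81) = √22.22 = 4.71 s.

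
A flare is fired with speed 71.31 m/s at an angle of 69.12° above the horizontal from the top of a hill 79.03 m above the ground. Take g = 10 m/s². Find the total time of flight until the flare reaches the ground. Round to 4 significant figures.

Vertical component: v_y = 71.31 sin 69.12° = 66.627 m/s.
Taking up as positive with launch at y = 79.03 m, landing at y = 0: 0 = 79.03 + 66.627 t − ½(10) t².
Solving 5.000 t² − 66.627 t − 79.03 = 0 gives t = [66.627 + √(66.627² + 4·5.000·79.03)] / 10.00 = 14.42 s.

14.42 s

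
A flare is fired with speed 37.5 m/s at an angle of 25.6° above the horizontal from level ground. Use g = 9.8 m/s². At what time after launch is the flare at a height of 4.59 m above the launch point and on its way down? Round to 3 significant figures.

2.99 s

v_y0 = 37.5 sin 25.6° = 16.20 m/s.
Set y = v_y0 t − ½ g t² = 4.59: 4.900 t² − 16.20 t + 4.59 = 0.
t = [16.20 ± √(262.4 − 89.96)] / 9.8 = (16.20 ± 13.13) / 9.8, giving t = 0.313 s or t = 2.99 s.
On the way down corresponds to the larger root: t = 2.99 s.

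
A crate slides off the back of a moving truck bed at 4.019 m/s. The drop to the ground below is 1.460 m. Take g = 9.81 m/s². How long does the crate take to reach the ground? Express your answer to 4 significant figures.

0.5456 s

The horizontal speed doesn't affect the fall. With v_y0 = 0, h = ½ g t².
t = √(2 × 1.460 / 9.81) = √0.29766 = 0.5456 s.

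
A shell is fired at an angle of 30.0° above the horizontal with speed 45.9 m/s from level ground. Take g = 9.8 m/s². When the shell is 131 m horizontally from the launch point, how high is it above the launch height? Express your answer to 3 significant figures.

22.4 m

v_x = 45.9 cos 30.0° = 39.75 m/s, v_y0 = 45.9 sin 30.0° = 22.95 m/s.
Time to reach x = 131 m: t = x / v_x = 131 / 39.75 = 3.296 s.
y = v_y0 t − ½ g t² = 22.95×3.296 − 4.900×3.296² = 22.4 m.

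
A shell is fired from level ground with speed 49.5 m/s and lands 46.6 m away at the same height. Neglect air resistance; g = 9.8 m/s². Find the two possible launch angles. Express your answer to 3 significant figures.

5.37° and 84.6°

Level-ground range: R = v₀² sin(2θ)/g ⇒ sin 2θ = R g / v₀² = 46.6×9.8/49.5² = 0.1864.
2θ = arcsin(0.1864) = 10.74° or 180° − 10.74° = 169.26°.
So θ = 5.37° or θ = 84.6°.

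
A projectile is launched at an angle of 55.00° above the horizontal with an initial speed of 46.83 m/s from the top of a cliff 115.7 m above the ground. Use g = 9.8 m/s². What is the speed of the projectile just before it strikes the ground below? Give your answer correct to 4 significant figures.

v_x = 46.83 cos 55.00° = 26.861 m/s is unchanged throughout.
For the vertical component, v_y² = v_y0² + 2 g h = (38.361)² + 2×9.8×115.7 = 3739.3, so |v_y| = 61.150 m/s.
Impact speed = √(v_x² + v_y²) = √(721.51 + 3739.3) = 66.79 m/s.

66.79 m/s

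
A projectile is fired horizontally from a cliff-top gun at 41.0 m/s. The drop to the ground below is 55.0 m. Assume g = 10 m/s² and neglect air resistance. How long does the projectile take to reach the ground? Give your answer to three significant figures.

3.32 s

The horizontal speed doesn't affect the fall. With v_y0 = 0, h = ½ g t².
t = √(2 × 55.0 / 10) = √11.00 = 3.32 s.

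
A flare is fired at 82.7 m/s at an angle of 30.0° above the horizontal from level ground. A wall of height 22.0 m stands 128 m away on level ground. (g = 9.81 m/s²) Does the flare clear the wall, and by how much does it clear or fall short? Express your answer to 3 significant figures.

Yes — it clears the wall by 36.2 m.

v_x = 82.7 cos 30.0° = 71.62 m/s; v_y0 = 82.7 sin 30.0° = 41.35 m/s.
Time to reach the wall: t = 128 / 71.62 = 1.787 s.
Height at that point: y = 41.35×1.787 − 4.905×1.787² = 58.23 m.
That is 58.23 − 22.0 = 36.2 m above the top of the wall, so the flare clears it.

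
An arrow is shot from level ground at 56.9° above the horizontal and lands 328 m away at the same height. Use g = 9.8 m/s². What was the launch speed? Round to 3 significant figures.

On level ground, R = v₀² sin(2θ) / g, so v₀ = √(R g / sin 2θ).
sin(2 × 56.9°) = 0.9150.
v₀ = √(328 × 9.8 / 0.9150) = √3513 = 59.3 m/s.

59.3 m/s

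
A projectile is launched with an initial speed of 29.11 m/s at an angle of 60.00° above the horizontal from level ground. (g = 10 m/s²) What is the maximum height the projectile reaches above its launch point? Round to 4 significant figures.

Vertical component of launch velocity: v_y = 29.11 sin 60.00° = 25.210 m/s.
At the highest point the vertical velocity is zero, so v_y² = 2 g h_max.
h_max = (25.210)² / (2 × 10) = 635.54 / 20.00 = 31.78 m.

31.78 m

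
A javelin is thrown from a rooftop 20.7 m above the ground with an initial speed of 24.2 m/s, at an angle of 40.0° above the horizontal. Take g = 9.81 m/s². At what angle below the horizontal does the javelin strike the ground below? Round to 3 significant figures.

v_x = 24.2 cos 40.0° = 18.54 m/s.
At impact |v_y| = √(v_y0² + 2 g h) = √(15.56² + 2×9.81×20.7) = 25.46 m/s.
Angle below horizontal = arctan(|v_y| / v_x) = arctan(25.46 / 18.54) = 53.9°.

53.9°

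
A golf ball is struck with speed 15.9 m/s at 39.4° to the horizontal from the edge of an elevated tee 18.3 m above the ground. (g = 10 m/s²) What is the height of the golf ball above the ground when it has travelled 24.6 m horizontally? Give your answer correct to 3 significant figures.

18.5 m

v_x = 15.9 cos 39.4° = 12.29 m/s, v_y0 = 15.9 sin 39.4° = 10.09 m/s.
Time to reach x = 24.6 m: t = x / v_x = 24.6 / 12.29 = 2.002 s.
y = 18.3 + v_y0 t − ½ g t² = 18.3 + 10.09×2.002 − 5.000×2.002² = 18.5 m.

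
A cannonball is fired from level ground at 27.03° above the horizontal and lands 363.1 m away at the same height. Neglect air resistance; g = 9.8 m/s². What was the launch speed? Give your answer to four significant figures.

On level ground, R = v₀² sin(2θ) / g, so v₀ = √(R g / sin 2θ).
sin(2 × 27.03°) = 0.8096.
v₀ = √(363.1 × 9.8 / 0.8096) = √4395.2 = 66.30 m/s.

66.30 m/s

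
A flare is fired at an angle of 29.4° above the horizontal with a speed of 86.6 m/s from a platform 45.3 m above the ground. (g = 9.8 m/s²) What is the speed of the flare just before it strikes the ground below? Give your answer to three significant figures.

v_x = 86.6 cos 29.4° = 75.45 m/s is unchanged throughout.
For the vertical component, v_y² = v_y0² + 2 g h = (42.51)² + 2×9.8×45.3 = 2695, so |v_y| = 51.91 m/s.
Impact speed = √(v_x² + v_y²) = √(5693 + 2695) = 91.6 m/s.

91.6 m/s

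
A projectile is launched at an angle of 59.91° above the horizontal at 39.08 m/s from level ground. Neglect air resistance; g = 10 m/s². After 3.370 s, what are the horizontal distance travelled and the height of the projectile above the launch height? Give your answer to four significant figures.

x = 66.03 m, y = 57.17 m

v_x = 39.08 cos 59.91° = 19.593 m/s; v_y0 = 39.08 sin 59.91° = 33.814 m/s.
x = v_x t = 19.593 × 3.370 = 66.03 m.
y = v_y0 t − ½ g t² = 33.814×3.370 − 5.000×3.370² = 57.17 m.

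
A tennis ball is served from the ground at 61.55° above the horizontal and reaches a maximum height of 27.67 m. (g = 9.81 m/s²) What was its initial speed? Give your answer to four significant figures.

At maximum height v_y = 0, so (v₀ sin θ)² = 2 g H.
v₀ sin 61.55° = √(2 × 9.81 × 27.67) = 23.300 m/s.
v₀ = 23.300 / sin 61.55° = 23.300 / 0.8792 = 26.50 m/s.

26.50 m/s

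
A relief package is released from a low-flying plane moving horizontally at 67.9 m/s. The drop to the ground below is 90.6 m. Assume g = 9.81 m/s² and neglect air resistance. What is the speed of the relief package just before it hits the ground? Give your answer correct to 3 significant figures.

Fall time: t = √(2 × 90.6 / 9.81) = 4.298 s.
At impact: v_x = 67.9 m/s (unchanged), v_y = g t = 9.81 × 4.298 = 42.16 m/s.
Speed = √(v_x² + v_y²) = √(4610 + 1777) = 79.9 m/s.

79.9 m/s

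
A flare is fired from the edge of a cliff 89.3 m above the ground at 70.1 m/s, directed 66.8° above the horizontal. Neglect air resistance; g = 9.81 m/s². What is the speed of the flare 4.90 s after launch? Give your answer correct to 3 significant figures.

32.1 m/s

v_x = 70.1 cos 66.8° = 27.62 m/s (constant).
v_y(t) = 70.1 sin 66.8° − g t = 64.43 − 9.81 × 4.90 = 16.36 m/s.
Speed = √(v_x² + v_y²) = √(762.9 + 267.6) = 32.1 m/s.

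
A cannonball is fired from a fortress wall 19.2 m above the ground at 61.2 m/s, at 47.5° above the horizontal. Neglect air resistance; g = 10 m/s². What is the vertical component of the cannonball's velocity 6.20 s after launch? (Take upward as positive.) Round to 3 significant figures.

-16.9 m/s

Initial vertical component: v_y0 = 61.2 sin 47.5° = 45.12 m/s.
v_y(t) = v_y0 − g t = 45.12 − 10 × 6.20 = -16.9 m/s.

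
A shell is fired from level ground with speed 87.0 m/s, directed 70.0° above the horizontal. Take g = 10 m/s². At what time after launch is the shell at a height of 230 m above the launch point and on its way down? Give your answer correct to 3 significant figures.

v_y0 = 87.0 sin 70.0° = 81.75 m/s.
Set y = v_y0 t − ½ g t² = 230: 5.000 t² − 81.75 t + 230 = 0.
t = [81.75 ± √(6683 − 4600)] / 10 = (81.75 ± 45.64) / 10, giving t = 3.61 s or t = 12.7 s.
On the way down corresponds to the larger root: t = 12.7 s.

12.7 s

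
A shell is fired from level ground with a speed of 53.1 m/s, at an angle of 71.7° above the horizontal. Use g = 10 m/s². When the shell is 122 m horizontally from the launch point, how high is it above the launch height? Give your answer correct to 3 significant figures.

v_x = 53.1 cos 71.7° = 16.67 m/s, v_y0 = 53.1 sin 71.7° = 50.41 m/s.
Time to reach x = 122 m: t = x / v_x = 122 / 16.67 = 7.319 s.
y = v_y0 t − ½ g t² = 50.41×7.319 − 5.000×7.319² = 101 m.

101 m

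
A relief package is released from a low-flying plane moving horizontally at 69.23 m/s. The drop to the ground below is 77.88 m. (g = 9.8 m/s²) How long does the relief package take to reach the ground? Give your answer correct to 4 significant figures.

The horizontal speed doesn't affect the fall. With v_y0 = 0, h = ½ g t².
t = √(2 × 77.88 / 9.8) = √15.894 = 3.987 s.

3.987 s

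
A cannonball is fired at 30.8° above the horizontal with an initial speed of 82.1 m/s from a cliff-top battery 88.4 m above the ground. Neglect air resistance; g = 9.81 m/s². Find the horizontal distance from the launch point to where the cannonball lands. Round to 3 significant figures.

Components: v_x = 82.1 cos 30.8° = 70.52 m/s, v_y = 82.1 sin 30.8° = 42.04 m/s.
Vertical: 0 = 88.4 + 42.04 t − ½(9.81) t² ⇒ 4.905 t² − 42.04 t − 88.4 = 0.
t = [42.04 + √(1767 + 1734)] / 9.810 = 10.32 s.
Horizontal: R = v_x · t = 70.52 × 10.32 = 728 m.

728 m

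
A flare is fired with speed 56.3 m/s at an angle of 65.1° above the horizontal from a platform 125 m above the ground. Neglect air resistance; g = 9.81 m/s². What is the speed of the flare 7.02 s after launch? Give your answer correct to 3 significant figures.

29.6 m/s

v_x = 56.3 cos 65.1° = 23.70 m/s (constant).
v_y(t) = 56.3 sin 65.1° − g t = 51.07 − 9.81 × 7.02 = -17.80 m/s.
Speed = √(v_x² + v_y²) = √(561.7 + 316.8) = 29.6 m/s.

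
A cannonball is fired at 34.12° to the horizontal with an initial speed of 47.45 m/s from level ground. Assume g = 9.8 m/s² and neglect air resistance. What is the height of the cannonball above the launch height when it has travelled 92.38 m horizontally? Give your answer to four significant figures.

v_x = 47.45 cos 34.12° = 39.282 m/s, v_y0 = 47.45 sin 34.12° = 26.616 m/s.
Time to reach x = 92.38 m: t = x / v_x = 92.38 / 39.282 = 2.3517 s.
y = v_y0 t − ½ g t² = 26.616×2.3517 − 4.900×2.3517² = 35.49 m.

35.49 m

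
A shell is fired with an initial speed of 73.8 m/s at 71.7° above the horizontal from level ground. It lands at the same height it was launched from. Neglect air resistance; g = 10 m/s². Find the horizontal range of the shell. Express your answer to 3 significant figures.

325 m

Components: v_x = 73.8 cos 71.7° = 23.17 m/s, v_y = 73.8 sin 71.7° = 70.07 m/s.
Time of flight (same landing height): t = 2 v_y / g = 2 × 70.07 / 10 = 14.01 s.
Range: R = v_x · t = 23.17 × 14.01 = 325 m.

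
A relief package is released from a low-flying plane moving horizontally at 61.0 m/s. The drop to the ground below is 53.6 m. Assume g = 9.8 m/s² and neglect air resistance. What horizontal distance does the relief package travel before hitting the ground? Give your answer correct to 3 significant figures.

202 m

Initial vertical velocity is zero, so the fall time comes from h = ½ g t²: t = √(2 × 53.6 / 9.8) = 3.307 s.
Horizontal motion is uniform at 61.0 m/s, so x = 61.0 × 3.307 = 202 m.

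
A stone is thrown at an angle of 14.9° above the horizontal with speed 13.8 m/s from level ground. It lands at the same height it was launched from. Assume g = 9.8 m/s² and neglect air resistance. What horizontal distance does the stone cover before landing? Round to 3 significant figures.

Components: v_x = 13.8 cos 14.9° = 13.34 m/s, v_y = 13.8 sin 14.9° = 3.548 m/s.
Time of flight (same landing height): t = 2 v_y / g = 2 × 3.548 / 9.8 = 0.7241 s.
Range: R = v_x · t = 13.34 × 0.7241 = 9.66 m.

9.66 m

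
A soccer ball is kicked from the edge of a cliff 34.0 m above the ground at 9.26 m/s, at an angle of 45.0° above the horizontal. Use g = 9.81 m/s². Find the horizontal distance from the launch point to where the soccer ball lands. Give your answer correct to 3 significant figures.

22.2 m

Components: v_x = 9.26 cos 45.0° = 6.548 m/s, v_y = 9.26 sin 45.0° = 6.548 m/s.
Vertical: 0 = 34.0 + 6.548 t − ½(9.81) t² ⇒ 4.905 t² − 6.548 t − 34.0 = 0.
t = [6.548 + √(42.88 + 667.1)] / 9.810 = 3.384 s.
Horizontal: R = v_x · t = 6.548 × 3.384 = 22.2 m.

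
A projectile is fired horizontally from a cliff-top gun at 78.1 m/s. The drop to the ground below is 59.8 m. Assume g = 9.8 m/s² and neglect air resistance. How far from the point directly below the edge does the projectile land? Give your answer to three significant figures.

273 m

Initial vertical velocity is zero, so the fall time comes from h = ½ g t²: t = √(2 × 59.8 / 9.8) = 3.493 s.
Horizontal motion is uniform at 78.1 m/s, so x = 78.1 × 3.493 = 273 m.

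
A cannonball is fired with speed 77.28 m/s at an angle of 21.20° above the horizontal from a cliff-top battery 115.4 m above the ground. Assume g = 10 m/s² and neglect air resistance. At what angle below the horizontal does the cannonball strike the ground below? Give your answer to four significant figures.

37.65°

v_x = 77.28 cos 21.20° = 72.050 m/s.
At impact |v_y| = √(v_y0² + 2 g h) = √(27.946² + 2×10×115.4) = 55.579 m/s.
Angle below horizontal = arctan(|v_y| / v_x) = arctan(55.579 / 72.050) = 37.65°.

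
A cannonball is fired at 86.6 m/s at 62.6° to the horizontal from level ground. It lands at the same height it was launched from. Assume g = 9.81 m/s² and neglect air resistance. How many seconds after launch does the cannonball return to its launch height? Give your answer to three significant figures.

15.7 s

Vertical component: v_y = 86.6 sin 62.6° = 76.88 m/s.
For a projectile landing at launch height, time of flight is t = 2 v_y / g = 2 × 76.88 / 9.81 = 15.7 s.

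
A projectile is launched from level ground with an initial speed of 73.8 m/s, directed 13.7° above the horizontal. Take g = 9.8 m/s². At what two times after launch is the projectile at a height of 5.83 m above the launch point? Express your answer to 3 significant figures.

v_y0 = 73.8 sin 13.7° = 17.48 m/s.
Set y = v_y0 t − ½ g t² = 5.83: 4.900 t² − 17.48 t + 5.83 = 0.
t = [17.48 ± √(305.6 − 114.3)] / 9.8 = (17.48 ± 13.83) / 9.8, giving t = 0.372 s or t = 3.19 s.
So the projectile is at 5.83 m at t = 0.372 s (rising) and t = 3.19 s (falling).

0.372 s and 3.19 s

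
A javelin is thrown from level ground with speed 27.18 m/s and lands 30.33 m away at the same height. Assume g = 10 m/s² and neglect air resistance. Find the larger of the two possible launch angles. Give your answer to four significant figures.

77.88°

Level-ground range: R = v₀² sin(2θ)/g ⇒ sin 2θ = R g / v₀² = 30.33×10/27.18² = 0.4106.
2θ = arcsin(0.4106) = 24.243° or 180° − 24.243° = 155.757°.
So θ = 12.12° or θ = 77.88°.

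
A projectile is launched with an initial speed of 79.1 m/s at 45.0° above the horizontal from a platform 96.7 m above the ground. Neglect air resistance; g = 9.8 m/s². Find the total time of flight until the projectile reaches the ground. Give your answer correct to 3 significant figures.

Vertical component: v_y = 79.1 sin 45.0° = 55.93 m/s.
Taking up as positive with launch at y = 96.7 m, landing at y = 0: 0 = 96.7 + 55.93 t − ½(9.8) t².
Solving 4.900 t² − 55.93 t − 96.7 = 0 gives t = [55.93 + √(55.93² + 4·4.900·96.7)] / 9.800 = 12.9 s.

12.9 s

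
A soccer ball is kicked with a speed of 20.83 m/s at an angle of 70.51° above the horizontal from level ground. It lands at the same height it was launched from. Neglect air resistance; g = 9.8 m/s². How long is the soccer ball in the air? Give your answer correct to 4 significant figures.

4.007 s

Vertical component: v_y = 20.83 sin 70.51° = 19.636 m/s.
For a projectile landing at launch height, time of flight is t = 2 v_y / g = 2 × 19.636 / 9.8 = 4.007 s.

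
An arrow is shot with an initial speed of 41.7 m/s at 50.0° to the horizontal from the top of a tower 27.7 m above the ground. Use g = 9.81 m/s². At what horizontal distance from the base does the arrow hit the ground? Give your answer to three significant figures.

Components: v_x = 41.7 cos 50.0° = 26.80 m/s, v_y = 41.7 sin 50.0° = 31.94 m/s.
Vertical: 0 = 27.7 + 31.94 t − ½(9.81) t² ⇒ 4.905 t² − 31.94 t − 27.7 = 0.
t = [31.94 + √(1020 + 543.5)] / 9.810 = 7.287 s.
Horizontal: R = v_x · t = 26.80 × 7.287 = 195 m.

195 m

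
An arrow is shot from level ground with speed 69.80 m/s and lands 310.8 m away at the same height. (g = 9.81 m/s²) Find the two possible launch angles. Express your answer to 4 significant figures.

Level-ground range: R = v₀² sin(2θ)/g ⇒ sin 2θ = R g / v₀² = 310.8×9.81/69.80² = 0.6258.
2θ = arcsin(0.6258) = 38.741° or 180° − 38.741° = 141.259°.
So θ = 19.37° or θ = 70.63°.

19.37° and 70.63°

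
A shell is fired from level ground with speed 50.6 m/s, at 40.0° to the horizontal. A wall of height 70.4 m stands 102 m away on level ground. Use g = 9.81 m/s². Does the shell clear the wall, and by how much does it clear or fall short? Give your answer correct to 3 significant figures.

v_x = 50.6 cos 40.0° = 38.76 m/s; v_y0 = 50.6 sin 40.0° = 32.53 m/s.
Time to reach the wall: t = 102 / 38.76 = 2.632 s.
Height at that point: y = 32.53×2.632 − 4.905×2.632² = 51.64 m.
That is 70.4 − 51.64 = 18.8 m below the top of the wall, so the shell does not clear it.

No — it falls 18.8 m short of clearing the wall.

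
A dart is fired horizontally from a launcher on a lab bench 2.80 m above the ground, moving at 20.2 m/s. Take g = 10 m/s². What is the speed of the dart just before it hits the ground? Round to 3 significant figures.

21.5 m/s

Fall time: t = √(2 × 2.80 / 10) = 0.7483 s.
At impact: v_x = 20.2 m/s (unchanged), v_y = g t = 10 × 0.7483 = 7.483 m/s.
Speed = √(v_x² + v_y²) = √(408.0 + 56.00) = 21.5 m/s.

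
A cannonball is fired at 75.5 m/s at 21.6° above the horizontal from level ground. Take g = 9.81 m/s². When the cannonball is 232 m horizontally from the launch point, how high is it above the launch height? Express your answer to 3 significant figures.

38.3 m

v_x = 75.5 cos 21.6° = 70.20 m/s, v_y0 = 75.5 sin 21.6° = 27.79 m/s.
Time to reach x = 232 m: t = x / v_x = 232 / 70.20 = 3.305 s.
y = v_y0 t − ½ g t² = 27.79×3.305 − 4.905×3.305² = 38.3 m.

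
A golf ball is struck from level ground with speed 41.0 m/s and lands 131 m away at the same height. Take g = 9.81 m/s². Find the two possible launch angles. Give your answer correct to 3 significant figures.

24.9° and 65.1°

Level-ground range: R = v₀² sin(2θ)/g ⇒ sin 2θ = R g / v₀² = 131×9.81/41.0² = 0.7645.
2θ = arcsin(0.7645) = 49.86° or 180° − 49.86° = 130.14°.
So θ = 24.9° or θ = 65.1°.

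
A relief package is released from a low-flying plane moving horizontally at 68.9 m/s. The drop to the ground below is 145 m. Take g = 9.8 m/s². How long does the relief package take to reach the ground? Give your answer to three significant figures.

The horizontal speed doesn't affect the fall. With v_y0 = 0, h = ½ g t².
t = √(2 × 145 / 9.8) = √29.59 = 5.44 s.

5.44 s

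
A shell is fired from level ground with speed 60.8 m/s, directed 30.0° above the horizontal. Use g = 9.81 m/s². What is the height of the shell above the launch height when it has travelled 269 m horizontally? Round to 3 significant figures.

v_x = 60.8 cos 30.0° = 52.65 m/s, v_y0 = 60.8 sin 30.0° = 30.40 m/s.
Time to reach x = 269 m: t = x / v_x = 269 / 52.65 = 5.109 s.
y = v_y0 t − ½ g t² = 30.40×5.109 − 4.905×5.109² = 27.3 m.

27.3 m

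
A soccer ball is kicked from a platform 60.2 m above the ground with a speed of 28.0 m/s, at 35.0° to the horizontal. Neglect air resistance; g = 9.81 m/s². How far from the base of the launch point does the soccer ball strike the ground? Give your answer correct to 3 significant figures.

126 m

Components: v_x = 28.0 cos 35.0° = 22.94 m/s, v_y = 28.0 sin 35.0° = 16.06 m/s.
Vertical: 0 = 60.2 + 16.06 t − ½(9.81) t² ⇒ 4.905 t² − 16.06 t − 60.2 = 0.
t = [16.06 + √(257.9 + 1181)] / 9.810 = 5.504 s.
Horizontal: R = v_x · t = 22.94 × 5.504 = 126 m.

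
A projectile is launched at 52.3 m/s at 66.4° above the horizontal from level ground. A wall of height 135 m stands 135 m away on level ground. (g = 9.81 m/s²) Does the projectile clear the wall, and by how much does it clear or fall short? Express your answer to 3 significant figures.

No — it falls 29.9 m short of clearing the wall.

v_x = 52.3 cos 66.4° = 20.94 m/s; v_y0 = 52.3 sin 66.4° = 47.93 m/s.
Time to reach the wall: t = 135 / 20.94 = 6.447 s.
Height at that point: y = 47.93×6.447 − 4.905×6.447² = 105.1 m.
That is 135 − 105.1 = 29.9 m below the top of the wall, so the projectile does not clear it.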